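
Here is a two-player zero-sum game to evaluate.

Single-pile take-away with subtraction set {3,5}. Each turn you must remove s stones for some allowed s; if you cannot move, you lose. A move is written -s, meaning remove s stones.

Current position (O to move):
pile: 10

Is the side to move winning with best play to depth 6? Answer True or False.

O winning at [10]: False

[10] O move#1: -3:-1/7*, -5:-1/5
[7] X move#2: -3:-1/4, -5:+1/2*
[2] end (terminal -1, O#3); searched 10 to 6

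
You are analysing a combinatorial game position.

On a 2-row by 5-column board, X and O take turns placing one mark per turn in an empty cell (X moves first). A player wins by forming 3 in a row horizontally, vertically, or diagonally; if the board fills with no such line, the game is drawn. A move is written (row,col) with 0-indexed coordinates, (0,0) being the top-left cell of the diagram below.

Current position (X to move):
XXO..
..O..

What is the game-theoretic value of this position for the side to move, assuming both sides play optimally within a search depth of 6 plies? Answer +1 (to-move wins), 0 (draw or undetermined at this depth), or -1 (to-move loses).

[XXO../..O..] X move#1: (0,3):-1/XXOX./..O.., (0,4):-1/XXO.X/..O.., (1,0):-1/XXO../X.O.., (1,1):+0/XXO../.XO..*, (1,3):+0/XXO../..OX., (1,4):-1/XXO../..O.X
[XXO../.XO..] O move#2: (0,3):+0/XXOO./.XO..*, (0,4):+0/XXO.O/.XO.., (1,0):+0/XXO../OXO.., (1,3):+0/XXO../.XOO., (1,4):+0/XXO../.XO.O
[XXOO./.XO..] X move#3: (0,4):+0/XXOOX/.XO..*, (1,0):-1/XXOO./XXO.., (1,3):-1/XXOO./.XOX., (1,4):-1/XXOO./.XO.X
[XXOOX/.XO..] O move#4: (1,0):+0/XXOOX/OXO..*, (1,3):+0/XXOOX/.XOO., (1,4):+0/XXOOX/.XO.O
[XXOOX/OXO..] X move#5: (1,3):+0/XXOOX/OXOX.*, (1,4):+0/XXOOX/OXO.X
[XXOOX/OXOX.] O move#6: (1,4):+0/XXOOX/OXOXO*
[XXOOX/OXOXO] end (terminal +0, X#7); searched XXO../..O.. to 6

value(XXO../..O.., X) = 0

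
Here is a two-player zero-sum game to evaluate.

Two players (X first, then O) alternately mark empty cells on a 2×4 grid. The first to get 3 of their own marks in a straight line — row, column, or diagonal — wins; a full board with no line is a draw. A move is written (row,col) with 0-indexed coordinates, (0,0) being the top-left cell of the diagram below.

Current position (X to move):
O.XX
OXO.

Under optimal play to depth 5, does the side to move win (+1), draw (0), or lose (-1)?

value(O.XX/OXO., X) = +1

ply 1, X at O.XX/OXO. | (0,1)=+1→OXXX/OXO.*; (1,3)=+0→O.XX/OXOX
ply 2: OXXX/OXO. is terminal -1 (O); from O.XX/OXO. depth 5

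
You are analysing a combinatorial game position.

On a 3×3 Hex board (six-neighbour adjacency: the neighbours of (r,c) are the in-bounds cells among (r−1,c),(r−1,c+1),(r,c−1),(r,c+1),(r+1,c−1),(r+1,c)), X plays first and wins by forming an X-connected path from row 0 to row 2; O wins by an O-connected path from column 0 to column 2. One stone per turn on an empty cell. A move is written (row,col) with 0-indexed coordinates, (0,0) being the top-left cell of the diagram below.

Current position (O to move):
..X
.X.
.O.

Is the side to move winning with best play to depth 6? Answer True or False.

p1 O@[..X/.X./.O.]: (0,0)[O.X/.X./.O.]-1 (0,1)[.OX/.X./.O.]-1 (1,0)[..X/OX./.O.]-1 (1,2)[..X/.XO/.O.]-1 (2,0)[..X/.X./OO.]+1* (2,2)[..X/.X./.OO]-1
p2 X@[..X/.X./OO.]: (0,0)[X.X/.X./OO.]-1* (0,1)[.XX/.X./OO.]-1 (1,0)[..X/XX./OO.]-1 (1,2)[..X/.XX/OO.]-1 (2,2)[..X/.X./OOX]-1
p3 O@[X.X/.X./OO.]: (0,1)[XOX/.X./OO.]+1* (1,0)[X.X/OX./OO.]+1 (1,2)[X.X/.XO/OO.]+1 (2,2)[X.X/.X./OOO]+1
p4 X@[XOX/.X./OO.]: (1,0)[XOX/XX./OO.]-1* (1,2)[XOX/.XX/OO.]-1 (2,2)[XOX/.X./OOX]-1
p5 O@[XOX/XX./OO.]: (1,2)[XOX/XXO/OO.]+1* (2,2)[XOX/XX./OOO]+1
p6 X@[XOX/XXO/OO.] terminal -1; root [..X/.X./.O.] d6

O winning at [..X/.X./.O.]: True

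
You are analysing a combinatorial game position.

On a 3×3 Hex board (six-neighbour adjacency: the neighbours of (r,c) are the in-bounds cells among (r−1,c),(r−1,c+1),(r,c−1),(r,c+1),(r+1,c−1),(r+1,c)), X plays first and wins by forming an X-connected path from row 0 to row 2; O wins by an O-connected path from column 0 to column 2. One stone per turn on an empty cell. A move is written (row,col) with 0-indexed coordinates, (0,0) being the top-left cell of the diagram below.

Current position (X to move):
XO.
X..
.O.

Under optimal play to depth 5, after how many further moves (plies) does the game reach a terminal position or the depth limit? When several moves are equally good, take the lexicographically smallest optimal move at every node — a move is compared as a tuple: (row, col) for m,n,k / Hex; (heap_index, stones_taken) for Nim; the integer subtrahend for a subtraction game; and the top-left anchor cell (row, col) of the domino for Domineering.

ply 1, X at XO./X../.O. | (0,2)=-1→XOX/X../.O.; (1,1)=-1→XO./XX./.O.; (1,2)=+1→XO./X.X/.O.*; (2,0)=+1→XO./X../XO.; (2,2)=+1→XO./X../.OX
ply 2, O at XO./X.X/.O. | (0,2)=-1→XOO/X.X/.O.*; (1,1)=-1→XO./XOX/.O.; (2,0)=-1→XO./X.X/OO.; (2,2)=-1→XO./X.X/.OO
ply 3, X at XOO/X.X/.O. | (1,1)=+1→XOO/XXX/.O.*; (2,0)=+1→XOO/X.X/XO.; (2,2)=+1→XOO/X.X/.OX
ply 4, O at XOO/XXX/.O. | (2,0)=-1→XOO/XXX/OO.*; (2,2)=-1→XOO/XXX/.OO
ply 5, X at XOO/XXX/OO. | (2,2)=+1→XOO/XXX/OOX*
ply 6: XOO/XXX/OOX is terminal -1 (O); from XO./X../.O. depth 5

PV length from [XO./X../.O.]: 5 plies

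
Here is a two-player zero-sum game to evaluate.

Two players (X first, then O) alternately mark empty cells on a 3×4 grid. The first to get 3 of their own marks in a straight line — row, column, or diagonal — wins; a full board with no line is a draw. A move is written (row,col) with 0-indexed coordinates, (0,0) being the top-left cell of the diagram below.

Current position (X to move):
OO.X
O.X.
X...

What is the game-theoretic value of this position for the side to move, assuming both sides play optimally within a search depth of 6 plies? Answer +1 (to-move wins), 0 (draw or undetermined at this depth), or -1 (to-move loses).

value(OO.X/O.X./X..., X) = +1

p1 X@[OO.X/O.X./X...]: (0,2)[OOXX/O.X./X...]+1* (1,1)[OO.X/OXX./X...]-1 (1,3)[OO.X/O.XX/X...]-1 (2,1)[OO.X/O.X./XX..]+1 (2,2)[OO.X/O.X./X.X.]-1 (2,3)[OO.X/O.X./X..X]-1
p2 O@[OOXX/O.X./X...]: (1,1)[OOXX/OOX./X...]-1* (1,3)[OOXX/O.XO/X...]-1 (2,1)[OOXX/O.X./XO..]-1 (2,2)[OOXX/O.X./X.O.]-1 (2,3)[OOXX/O.X./X..O]-1
p3 X@[OOXX/OOX./X...]: (1,3)[OOXX/OOXX/X...]-1 (2,1)[OOXX/OOX./XX..]+1* (2,2)[OOXX/OOX./X.X.]+1 (2,3)[OOXX/OOX./X..X]-1
p4 O@[OOXX/OOX./XX..] terminal -1; root [OO.X/O.X./X...] d6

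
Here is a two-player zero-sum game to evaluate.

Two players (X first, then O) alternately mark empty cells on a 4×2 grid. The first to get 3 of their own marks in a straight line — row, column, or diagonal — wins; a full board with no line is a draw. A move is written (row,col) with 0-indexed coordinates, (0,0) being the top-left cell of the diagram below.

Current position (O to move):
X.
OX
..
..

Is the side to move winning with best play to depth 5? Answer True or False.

[X./OX/../..] O move#1: (0,1):+0/XO/OX/../..*, (2,0):+0/X./OX/O./.., (2,1):+0/X./OX/.O/.., (3,0):+0/X./OX/../O., (3,1):+0/X./OX/../.O
[XO/OX/../..] X move#2: (2,0):+0/XO/OX/X./..*, (2,1):+0/XO/OX/.X/.., (3,0):+0/XO/OX/../X., (3,1):+0/XO/OX/../.X
[XO/OX/X./..] O move#3: (2,1):+0/XO/OX/XO/..*, (3,0):+0/XO/OX/X./O., (3,1):+0/XO/OX/X./.O
[XO/OX/XO/..] X move#4: (3,0):+0/XO/OX/XO/X.*, (3,1):+0/XO/OX/XO/.X
[XO/OX/XO/X.] O move#5: (3,1):+0/XO/OX/XO/XO*
[XO/OX/XO/XO] end (terminal +0, X#6); searched X./OX/../.. to 5

O winning at [X./OX/../..]: False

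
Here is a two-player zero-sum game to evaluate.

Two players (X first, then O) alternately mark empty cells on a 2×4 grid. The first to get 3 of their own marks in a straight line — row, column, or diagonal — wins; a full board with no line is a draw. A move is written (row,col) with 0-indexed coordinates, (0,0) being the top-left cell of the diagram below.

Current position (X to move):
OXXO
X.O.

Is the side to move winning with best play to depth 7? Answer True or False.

X winning at [OXXO/X.O.]: False

[OXXO/X.O.] X move#1: (1,1):+0/OXXO/XXO.*, (1,3):+0/OXXO/X.OX
[OXXO/XXO.] O move#2: (1,3):+0/OXXO/XXOO*
[OXXO/XXOO] end (terminal +0, X#3); searched OXXO/X.O. to 7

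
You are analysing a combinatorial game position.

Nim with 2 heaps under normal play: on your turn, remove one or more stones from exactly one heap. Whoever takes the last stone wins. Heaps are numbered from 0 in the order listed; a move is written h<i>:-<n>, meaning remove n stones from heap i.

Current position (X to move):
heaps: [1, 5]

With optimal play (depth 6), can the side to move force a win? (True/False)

X winning at [(1,5)]: True

ply 1, X at (1,5) | h0:-1=-1→(0,5); h1:-1=-1→(1,4); h1:-2=-1→(1,3); h1:-3=-1→(1,2); h1:-4=+1→(1,1)*; h1:-5=-1→(1,0)
ply 2, O at (1,1) | h0:-1=-1→(0,1)*; h1:-1=-1→(1,0)
ply 3, X at (0,1) | h1:-1=+1→(0,0)*
ply 4: (0,0) is terminal -1 (O); from (1,5) depth 6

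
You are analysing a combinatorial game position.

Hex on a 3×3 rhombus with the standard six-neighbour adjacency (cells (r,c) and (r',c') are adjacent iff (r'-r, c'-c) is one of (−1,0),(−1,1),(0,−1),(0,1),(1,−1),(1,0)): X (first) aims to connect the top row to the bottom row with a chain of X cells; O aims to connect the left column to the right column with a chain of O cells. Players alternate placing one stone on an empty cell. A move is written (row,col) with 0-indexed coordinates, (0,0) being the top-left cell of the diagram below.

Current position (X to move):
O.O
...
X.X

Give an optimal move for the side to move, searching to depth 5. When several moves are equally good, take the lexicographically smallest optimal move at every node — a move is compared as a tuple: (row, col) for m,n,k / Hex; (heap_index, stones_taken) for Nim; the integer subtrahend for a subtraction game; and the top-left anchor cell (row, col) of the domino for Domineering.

X's best at [O.O/.../X.X]: (0,1)

[O.O/.../X.X] X move#1: (0,1):+1/OXO/.../X.X*, (1,0):-1/O.O/X../X.X, (1,1):-1/O.O/.X./X.X, (1,2):-1/O.O/..X/X.X, (2,1):-1/O.O/.../XXX
[OXO/.../X.X] O move#2: (1,0):-1/OXO/O../X.X*, (1,1):-1/OXO/.O./X.X, (1,2):-1/OXO/..O/X.X, (2,1):-1/OXO/.../XOX
[OXO/O../X.X] X move#3: (1,1):+1/OXO/OX./X.X*, (1,2):-1/OXO/O.X/X.X, (2,1):-1/OXO/O../XXX
[OXO/OX./X.X] end (terminal -1, O#4); searched O.O/.../X.X to 5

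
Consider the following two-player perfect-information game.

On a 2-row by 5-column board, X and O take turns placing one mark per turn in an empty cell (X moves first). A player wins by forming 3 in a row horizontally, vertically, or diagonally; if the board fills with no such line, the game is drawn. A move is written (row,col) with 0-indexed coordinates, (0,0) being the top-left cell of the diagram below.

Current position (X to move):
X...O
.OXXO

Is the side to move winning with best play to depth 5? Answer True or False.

X winning at [X...O/.OXXO]: False

ply 1, X at X...O/.OXXO | (0,1)=+0→XX..O/.OXXO*; (0,2)=+0→X.X.O/.OXXO; (0,3)=+0→X..XO/.OXXO; (1,0)=+0→X...O/XOXXO
ply 2, O at XX..O/.OXXO | (0,2)=+0→XXO.O/.OXXO*; (0,3)=-1→XX.OO/.OXXO; (1,0)=-1→XX..O/OOXXO
ply 3, X at XXO.O/.OXXO | (0,3)=+0→XXOXO/.OXXO*; (1,0)=-1→XXO.O/XOXXO
ply 4, O at XXOXO/.OXXO | (1,0)=+0→XXOXO/OOXXO*
ply 5: XXOXO/OOXXO is terminal +0 (X); from X...O/.OXXO depth 5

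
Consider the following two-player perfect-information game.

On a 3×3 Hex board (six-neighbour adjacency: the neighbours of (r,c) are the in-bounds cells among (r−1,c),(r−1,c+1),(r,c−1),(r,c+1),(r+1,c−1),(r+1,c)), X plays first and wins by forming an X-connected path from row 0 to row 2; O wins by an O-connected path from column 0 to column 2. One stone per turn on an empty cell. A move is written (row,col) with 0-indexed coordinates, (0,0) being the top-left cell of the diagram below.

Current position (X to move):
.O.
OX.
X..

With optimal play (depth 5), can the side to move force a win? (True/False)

p1 X@[.O./OX./X..]: (0,0)[XO./OX./X..]-1 (0,2)[.OX/OX./X..]+1* (1,2)[.O./OXX/X..]-1 (2,1)[.O./OX./XX.]-1 (2,2)[.O./OX./X.X]-1
p2 O@[.OX/OX./X..] terminal -1; root [.O./OX./X..] d5

X winning at [.O./OX./X..]: True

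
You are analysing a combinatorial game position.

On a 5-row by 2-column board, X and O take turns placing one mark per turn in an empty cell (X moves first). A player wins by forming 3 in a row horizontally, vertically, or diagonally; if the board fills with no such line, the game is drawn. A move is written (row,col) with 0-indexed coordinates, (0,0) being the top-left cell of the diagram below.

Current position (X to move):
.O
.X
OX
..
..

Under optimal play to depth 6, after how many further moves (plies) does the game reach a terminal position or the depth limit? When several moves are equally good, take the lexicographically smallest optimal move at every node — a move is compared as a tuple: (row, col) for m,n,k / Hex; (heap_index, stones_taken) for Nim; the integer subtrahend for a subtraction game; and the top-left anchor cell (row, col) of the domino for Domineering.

PV length from [.O/.X/OX/../..]: 1 ply

p1 X@[.O/.X/OX/../..]: (0,0)[XO/.X/OX/../..]+0 (1,0)[.O/XX/OX/../..]+0 (3,0)[.O/.X/OX/X./..]+0 (3,1)[.O/.X/OX/.X/..]+1* (4,0)[.O/.X/OX/../X.]+0 (4,1)[.O/.X/OX/../.X]+0
p2 O@[.O/.X/OX/.X/..] terminal -1; root [.O/.X/OX/../..] d6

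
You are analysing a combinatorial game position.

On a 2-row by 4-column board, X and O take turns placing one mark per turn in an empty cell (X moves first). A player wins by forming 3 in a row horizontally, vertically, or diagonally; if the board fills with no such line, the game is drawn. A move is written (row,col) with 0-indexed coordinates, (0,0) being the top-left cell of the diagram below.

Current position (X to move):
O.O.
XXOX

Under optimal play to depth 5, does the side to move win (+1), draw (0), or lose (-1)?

[O.O./XXOX] X move#1: (0,1):+0/OXO./XXOX*, (0,3):-1/O.OX/XXOX
[OXO./XXOX] O move#2: (0,3):+0/OXOO/XXOX*
[OXOO/XXOX] end (terminal +0, X#3); searched O.O./XXOX to 5

value(O.O./XXOX, X) = 0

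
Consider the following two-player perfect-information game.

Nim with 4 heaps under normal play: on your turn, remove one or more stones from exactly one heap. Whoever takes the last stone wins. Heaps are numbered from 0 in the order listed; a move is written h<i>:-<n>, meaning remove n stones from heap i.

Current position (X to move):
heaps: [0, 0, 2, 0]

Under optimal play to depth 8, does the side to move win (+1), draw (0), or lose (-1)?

value((0,0,2,0), X) = +1

ply 1, X at (0,0,2,0) | h2:-1=-1→(0,0,1,0); h2:-2=+1→(0,0,0,0)*
ply 2: (0,0,0,0) is terminal -1 (O); from (0,0,2,0) depth 8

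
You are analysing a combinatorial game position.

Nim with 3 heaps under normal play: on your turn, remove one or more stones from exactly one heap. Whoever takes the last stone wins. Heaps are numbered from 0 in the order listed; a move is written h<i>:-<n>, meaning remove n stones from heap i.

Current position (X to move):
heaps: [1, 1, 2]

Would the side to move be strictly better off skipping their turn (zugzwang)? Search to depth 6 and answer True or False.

zugzwang((1,1,2), X) = False

p1 X@[(1,1,2)]: h0:-1[(0,1,2)]-1 h1:-1[(1,0,2)]-1 h2:-1[(1,1,1)]-1 h2:-2[(1,1,0)]+1*
p2 O@[(1,1,0)]: h0:-1[(0,1,0)]-1* h1:-1[(1,0,0)]-1
p3 X@[(0,1,0)]: h1:-1[(0,0,0)]+1*
p4 O@[(0,0,0)] terminal -1; root [(1,1,2)] d6
suppose X passes — search the same position with O to move:
pass> p1 O@[(1,1,2)]: h0:-1[(0,1,2)]-1 h1:-1[(1,0,2)]-1 h2:-1[(1,1,1)]-1 h2:-2[(1,1,0)]+1*
pass> p2 X@[(1,1,0)]: h0:-1[(0,1,0)]-1* h1:-1[(1,0,0)]-1
pass> p3 O@[(0,1,0)]: h1:-1[(0,0,0)]+1*
pass> p4 X@[(0,0,0)] terminal -1; root [(1,1,2)] d6
for X: play +1, pass -1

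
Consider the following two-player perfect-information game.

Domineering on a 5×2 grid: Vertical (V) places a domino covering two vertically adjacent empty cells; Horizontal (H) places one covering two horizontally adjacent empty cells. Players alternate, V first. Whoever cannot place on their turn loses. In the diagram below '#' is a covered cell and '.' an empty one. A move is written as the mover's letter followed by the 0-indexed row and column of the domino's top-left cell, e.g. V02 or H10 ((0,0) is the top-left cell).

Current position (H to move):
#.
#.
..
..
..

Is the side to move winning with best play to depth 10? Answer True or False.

H winning at [#./#./../../..]: True

[#./#./../../..] H move#1: H20:-1/#./#./##/../.., H30:+1/#./#./../##/..*, H40:-1/#./#./../../##
[#./#./../##/..] V move#2: V01:-1/##/##/../##/..*, V11:-1/#./##/.#/##/..
[##/##/../##/..] H move#3: H20:+1/##/##/##/##/..*, H40:+1/##/##/../##/##
[##/##/##/##/..] end (terminal -1, V#4); searched #./#./../../.. to 10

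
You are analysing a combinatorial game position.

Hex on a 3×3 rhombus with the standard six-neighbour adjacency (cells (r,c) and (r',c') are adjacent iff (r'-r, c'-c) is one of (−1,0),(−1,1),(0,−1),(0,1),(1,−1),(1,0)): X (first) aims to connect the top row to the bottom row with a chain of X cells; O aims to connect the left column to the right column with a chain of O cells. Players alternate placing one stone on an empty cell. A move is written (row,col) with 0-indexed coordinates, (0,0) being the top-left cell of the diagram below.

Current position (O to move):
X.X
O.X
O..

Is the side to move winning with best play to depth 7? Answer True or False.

ply 1, O at X.X/O.X/O.. | (0,1)=-1→XOX/O.X/O..*; (1,1)=-1→X.X/OOX/O..; (2,1)=-1→X.X/O.X/OO.; (2,2)=-1→X.X/O.X/O.O
ply 2, X at XOX/O.X/O.. | (1,1)=+1→XOX/OXX/O..*; (2,1)=+1→XOX/O.X/OX.; (2,2)=+1→XOX/O.X/O.X
ply 3, O at XOX/OXX/O.. | (2,1)=-1→XOX/OXX/OO.*; (2,2)=-1→XOX/OXX/O.O
ply 4, X at XOX/OXX/OO. | (2,2)=+1→XOX/OXX/OOX*
ply 5: XOX/OXX/OOX is terminal -1 (O); from X.X/O.X/O.. depth 7

O winning at [X.X/O.X/O..]: False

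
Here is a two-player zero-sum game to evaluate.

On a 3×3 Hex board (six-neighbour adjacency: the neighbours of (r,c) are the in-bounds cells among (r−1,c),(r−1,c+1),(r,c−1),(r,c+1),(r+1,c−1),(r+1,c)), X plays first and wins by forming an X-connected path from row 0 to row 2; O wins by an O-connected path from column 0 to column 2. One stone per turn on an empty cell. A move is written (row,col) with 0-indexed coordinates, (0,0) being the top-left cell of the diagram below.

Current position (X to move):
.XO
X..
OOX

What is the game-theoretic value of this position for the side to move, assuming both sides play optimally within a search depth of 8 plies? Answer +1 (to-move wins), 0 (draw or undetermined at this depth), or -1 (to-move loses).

[.XO/X../OOX] X move#1: (0,0):-1/XXO/X../OOX*, (1,1):-1/.XO/XX./OOX, (1,2):-1/.XO/X.X/OOX
[XXO/X../OOX] O move#2: (1,1):+1/XXO/XO./OOX*, (1,2):+1/XXO/X.O/OOX
[XXO/XO./OOX] end (terminal -1, X#3); searched .XO/X../OOX to 8

value(.XO/X../OOX, X) = -1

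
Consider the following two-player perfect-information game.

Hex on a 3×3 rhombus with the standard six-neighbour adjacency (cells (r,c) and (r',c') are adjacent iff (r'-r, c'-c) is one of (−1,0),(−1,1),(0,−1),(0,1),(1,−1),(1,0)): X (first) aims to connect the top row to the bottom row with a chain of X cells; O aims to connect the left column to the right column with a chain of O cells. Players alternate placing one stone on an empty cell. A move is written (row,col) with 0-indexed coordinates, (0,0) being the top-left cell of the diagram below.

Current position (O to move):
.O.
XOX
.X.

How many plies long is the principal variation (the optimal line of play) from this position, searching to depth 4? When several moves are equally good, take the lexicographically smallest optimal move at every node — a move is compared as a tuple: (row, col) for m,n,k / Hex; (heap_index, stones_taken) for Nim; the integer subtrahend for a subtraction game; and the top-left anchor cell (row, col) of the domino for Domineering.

PV length from [.O./XOX/.X.]: 3 plies

[.O./XOX/.X.] O move#1: (0,0):-1/OO./XOX/.X., (0,2):+1/.OO/XOX/.X.*, (2,0):-1/.O./XOX/OX., (2,2):-1/.O./XOX/.XO
[.OO/XOX/.X.] X move#2: (0,0):-1/XOO/XOX/.X.*, (2,0):-1/.OO/XOX/XX., (2,2):-1/.OO/XOX/.XX
[XOO/XOX/.X.] O move#3: (2,0):+1/XOO/XOX/OX.*, (2,2):-1/XOO/XOX/.XO
[XOO/XOX/OX.] end (terminal -1, X#4); searched .O./XOX/.X. to 4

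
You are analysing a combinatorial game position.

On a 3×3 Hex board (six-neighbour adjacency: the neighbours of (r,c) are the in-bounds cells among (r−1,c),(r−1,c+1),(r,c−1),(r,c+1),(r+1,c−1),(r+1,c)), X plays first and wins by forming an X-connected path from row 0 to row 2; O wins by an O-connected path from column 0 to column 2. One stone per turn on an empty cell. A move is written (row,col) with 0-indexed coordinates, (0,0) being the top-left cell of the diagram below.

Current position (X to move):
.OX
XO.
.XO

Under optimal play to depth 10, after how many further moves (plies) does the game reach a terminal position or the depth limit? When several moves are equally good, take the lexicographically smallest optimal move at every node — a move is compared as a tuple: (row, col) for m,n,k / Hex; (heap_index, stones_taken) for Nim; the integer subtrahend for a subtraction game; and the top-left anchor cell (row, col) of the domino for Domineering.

p1 X@[.OX/XO./.XO]: (0,0)[XOX/XO./.XO]+1* (1,2)[.OX/XOX/.XO]+1 (2,0)[.OX/XO./XXO]+1
p2 O@[XOX/XO./.XO]: (1,2)[XOX/XOO/.XO]-1* (2,0)[XOX/XO./OXO]-1
p3 X@[XOX/XOO/.XO]: (2,0)[XOX/XOO/XXO]+1*
p4 O@[XOX/XOO/XXO] terminal -1; root [.OX/XO./.XO] d10

PV length from [.OX/XO./.XO]: 3 plies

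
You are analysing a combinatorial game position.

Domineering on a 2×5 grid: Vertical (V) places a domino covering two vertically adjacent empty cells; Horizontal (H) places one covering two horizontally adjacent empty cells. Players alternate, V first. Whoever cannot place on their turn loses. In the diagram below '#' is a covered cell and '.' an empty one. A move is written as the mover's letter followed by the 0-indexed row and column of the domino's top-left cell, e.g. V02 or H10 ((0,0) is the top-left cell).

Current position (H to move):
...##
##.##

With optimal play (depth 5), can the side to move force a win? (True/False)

[...##/##.##] H move#1: H00:-1/##.##/##.##, H01:+1/.####/##.##*
[.####/##.##] end (terminal -1, V#2); searched ...##/##.## to 5

H winning at [...##/##.##]: True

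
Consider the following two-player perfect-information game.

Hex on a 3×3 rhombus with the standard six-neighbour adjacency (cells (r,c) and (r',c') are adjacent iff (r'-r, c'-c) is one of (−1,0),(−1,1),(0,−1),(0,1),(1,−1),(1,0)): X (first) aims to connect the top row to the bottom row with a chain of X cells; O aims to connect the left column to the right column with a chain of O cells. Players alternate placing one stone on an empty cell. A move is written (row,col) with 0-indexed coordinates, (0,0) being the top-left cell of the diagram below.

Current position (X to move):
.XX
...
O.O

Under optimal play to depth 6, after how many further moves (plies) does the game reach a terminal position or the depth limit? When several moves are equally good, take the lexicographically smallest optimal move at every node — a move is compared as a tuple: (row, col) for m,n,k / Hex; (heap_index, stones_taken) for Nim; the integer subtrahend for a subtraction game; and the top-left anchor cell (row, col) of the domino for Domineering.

[.XX/.../O.O] X move#1: (0,0):-1/XXX/.../O.O, (1,0):-1/.XX/X../O.O, (1,1):-1/.XX/.X./O.O, (1,2):-1/.XX/..X/O.O, (2,1):+1/.XX/.../OXO*
[.XX/.../OXO] O move#2: (0,0):-1/OXX/.../OXO*, (1,0):-1/.XX/O../OXO, (1,1):-1/.XX/.O./OXO, (1,2):-1/.XX/..O/OXO
[OXX/.../OXO] X move#3: (1,0):+1/OXX/X../OXO*, (1,1):+1/OXX/.X./OXO, (1,2):+1/OXX/..X/OXO
[OXX/X../OXO] O move#4: (1,1):-1/OXX/XO./OXO*, (1,2):-1/OXX/X.O/OXO
[OXX/XO./OXO] X move#5: (1,2):+1/OXX/XOX/OXO*
[OXX/XOX/OXO] end (terminal -1, O#6); searched .XX/.../O.O to 6

PV length from [.XX/.../O.O]: 5 plies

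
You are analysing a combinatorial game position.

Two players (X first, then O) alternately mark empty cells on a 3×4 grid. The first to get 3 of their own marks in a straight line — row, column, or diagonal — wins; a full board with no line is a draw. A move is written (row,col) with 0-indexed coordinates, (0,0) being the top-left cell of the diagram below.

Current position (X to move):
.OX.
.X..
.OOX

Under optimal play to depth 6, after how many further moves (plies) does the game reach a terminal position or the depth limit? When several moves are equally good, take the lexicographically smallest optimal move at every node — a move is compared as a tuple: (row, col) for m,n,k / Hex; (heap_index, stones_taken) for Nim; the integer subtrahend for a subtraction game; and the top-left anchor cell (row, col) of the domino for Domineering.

[.OX./.X../.OOX] X move#1: (0,0):-1/XOX./.X../.OOX, (0,3):-1/.OXX/.X../.OOX, (1,0):-1/.OX./XX../.OOX, (1,2):-1/.OX./.XX./.OOX, (1,3):-1/.OX./.X.X/.OOX, (2,0):+1/.OX./.X../XOOX*
[.OX./.X../XOOX] end (terminal -1, O#2); searched .OX./.X../.OOX to 6

PV length from [.OX./.X../.OOX]: 1 ply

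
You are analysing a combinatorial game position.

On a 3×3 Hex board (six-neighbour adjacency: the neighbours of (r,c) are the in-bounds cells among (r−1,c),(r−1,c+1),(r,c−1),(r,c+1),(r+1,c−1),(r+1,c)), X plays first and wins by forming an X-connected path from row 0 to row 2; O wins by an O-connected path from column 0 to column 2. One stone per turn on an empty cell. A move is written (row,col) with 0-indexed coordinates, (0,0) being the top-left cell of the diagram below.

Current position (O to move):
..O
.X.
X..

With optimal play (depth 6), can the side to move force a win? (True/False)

p1 O@[..O/.X./X..]: (0,0)[O.O/.X./X..]-1 (0,1)[.OO/.X./X..]+1* (1,0)[..O/OX./X..]-1 (1,2)[..O/.XO/X..]-1 (2,1)[..O/.X./XO.]-1 (2,2)[..O/.X./X.O]-1
p2 X@[.OO/.X./X..]: (0,0)[XOO/.X./X..]-1* (1,0)[.OO/XX./X..]-1 (1,2)[.OO/.XX/X..]-1 (2,1)[.OO/.X./XX.]-1 (2,2)[.OO/.X./X.X]-1
p3 O@[XOO/.X./X..]: (1,0)[XOO/OX./X..]+1* (1,2)[XOO/.XO/X..]-1 (2,1)[XOO/.X./XO.]-1 (2,2)[XOO/.X./X.O]-1
p4 X@[XOO/OX./X..] terminal -1; root [..O/.X./X..] d6

O winning at [..O/.X./X..]: True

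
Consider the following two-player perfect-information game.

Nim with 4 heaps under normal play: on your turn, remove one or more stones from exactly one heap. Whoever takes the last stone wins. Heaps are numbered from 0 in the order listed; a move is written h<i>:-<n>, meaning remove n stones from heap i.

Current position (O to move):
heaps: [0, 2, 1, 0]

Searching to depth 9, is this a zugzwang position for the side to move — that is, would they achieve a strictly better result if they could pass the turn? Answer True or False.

ply 1, O at (0,2,1,0) | h1:-1=+1→(0,1,1,0)*; h1:-2=-1→(0,0,1,0); h2:-1=-1→(0,2,0,0)
ply 2, X at (0,1,1,0) | h1:-1=-1→(0,0,1,0)*; h2:-1=-1→(0,1,0,0)
ply 3, O at (0,0,1,0) | h2:-1=+1→(0,0,0,0)*
ply 4: (0,0,0,0) is terminal -1 (X); from (0,2,1,0) depth 9
if O skipped the turn, X would face:
~ ply 1, X at (0,2,1,0) | h1:-1=+1→(0,1,1,0)*; h1:-2=-1→(0,0,1,0); h2:-1=-1→(0,2,0,0)
~ ply 2, O at (0,1,1,0) | h1:-1=-1→(0,0,1,0)*; h2:-1=-1→(0,1,0,0)
~ ply 3, X at (0,0,1,0) | h2:-1=+1→(0,0,0,0)*
~ ply 4: (0,0,0,0) is terminal -1 (O); from (0,2,1,0) depth 9
compare (O): move=+1 vs pass=-1

zugzwang((0,2,1,0), O) = False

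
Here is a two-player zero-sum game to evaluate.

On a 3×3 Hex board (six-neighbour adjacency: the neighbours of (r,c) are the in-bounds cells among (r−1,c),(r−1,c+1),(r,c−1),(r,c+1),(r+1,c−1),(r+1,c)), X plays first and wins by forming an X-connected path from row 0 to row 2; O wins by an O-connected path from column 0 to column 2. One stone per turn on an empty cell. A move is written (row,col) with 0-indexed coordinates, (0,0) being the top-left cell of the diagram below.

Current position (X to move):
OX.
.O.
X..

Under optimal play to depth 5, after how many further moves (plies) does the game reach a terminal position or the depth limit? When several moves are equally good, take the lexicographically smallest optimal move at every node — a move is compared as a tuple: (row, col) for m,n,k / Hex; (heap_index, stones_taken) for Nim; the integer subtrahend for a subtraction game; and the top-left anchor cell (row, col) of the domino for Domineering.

PV length from [OX./.O./X..]: 5 plies

p1 X@[OX./.O./X..]: (0,2)[OXX/.O./X..]+1* (1,0)[OX./XO./X..]+1 (1,2)[OX./.OX/X..]+1 (2,1)[OX./.O./XX.]-1 (2,2)[OX./.O./X.X]-1
p2 O@[OXX/.O./X..]: (1,0)[OXX/OO./X..]-1* (1,2)[OXX/.OO/X..]-1 (2,1)[OXX/.O./XO.]-1 (2,2)[OXX/.O./X.O]-1
p3 X@[OXX/OO./X..]: (1,2)[OXX/OOX/X..]+1* (2,1)[OXX/OO./XX.]-1 (2,2)[OXX/OO./X.X]-1
p4 O@[OXX/OOX/X..]: (2,1)[OXX/OOX/XO.]-1* (2,2)[OXX/OOX/X.O]-1
p5 X@[OXX/OOX/XO.]: (2,2)[OXX/OOX/XOX]+1*
p6 O@[OXX/OOX/XOX] terminal -1; root [OX./.O./X..] d5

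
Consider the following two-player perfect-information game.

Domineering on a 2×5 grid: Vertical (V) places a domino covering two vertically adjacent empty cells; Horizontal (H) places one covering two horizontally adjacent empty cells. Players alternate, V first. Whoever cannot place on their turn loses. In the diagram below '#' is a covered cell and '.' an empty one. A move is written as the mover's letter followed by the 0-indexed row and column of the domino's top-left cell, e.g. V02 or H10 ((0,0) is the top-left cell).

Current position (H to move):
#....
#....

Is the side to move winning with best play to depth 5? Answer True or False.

H winning at [#..../#....]: True

ply 1, H at #..../#.... | H01=-1→###../#....; H02=+1→#.##./#....*; H03=-1→#..##/#....; H11=-1→#..../###..; H12=+1→#..../#.##.; H13=-1→#..../#..##
ply 2, V at #.##./#.... | V01=-1→####./##...*; V04=-1→#.###/#...#
ply 3, H at ####./##... | H12=-1→####./####.; H13=+1→####./##.##*
ply 4: ####./##.## is terminal -1 (V); from #..../#.... depth 5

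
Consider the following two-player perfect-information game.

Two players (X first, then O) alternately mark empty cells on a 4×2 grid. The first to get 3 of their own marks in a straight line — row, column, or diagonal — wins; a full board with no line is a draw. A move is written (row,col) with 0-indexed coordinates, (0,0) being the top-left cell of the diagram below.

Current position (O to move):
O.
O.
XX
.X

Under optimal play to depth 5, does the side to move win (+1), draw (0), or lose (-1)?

value(O./O./XX/.X, O) = 0

p1 O@[O./O./XX/.X]: (0,1)[OO/O./XX/.X]-1 (1,1)[O./OO/XX/.X]+0* (3,0)[O./O./XX/OX]-1
p2 X@[O./OO/XX/.X]: (0,1)[OX/OO/XX/.X]+0* (3,0)[O./OO/XX/XX]+0
p3 O@[OX/OO/XX/.X]: (3,0)[OX/OO/XX/OX]+0*
p4 X@[OX/OO/XX/OX] terminal +0; root [O./O./XX/.X] d5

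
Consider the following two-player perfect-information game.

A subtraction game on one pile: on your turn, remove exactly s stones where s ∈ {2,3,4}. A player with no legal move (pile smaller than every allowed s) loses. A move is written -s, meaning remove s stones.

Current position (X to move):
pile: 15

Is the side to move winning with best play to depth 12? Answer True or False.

X winning at [15]: True

[15] X move#1: -2:+1/13*, -3:+1/12, -4:-1/11
[13] O move#2: -2:-1/11*, -3:-1/10, -4:-1/9
[11] X move#3: -2:-1/9, -3:-1/8, -4:+1/7*
[7] O move#4: -2:-1/5*, -3:-1/4, -4:-1/3
[5] X move#5: -2:-1/3, -3:-1/2, -4:+1/1*
[1] end (terminal -1, O#6); searched 15 to 12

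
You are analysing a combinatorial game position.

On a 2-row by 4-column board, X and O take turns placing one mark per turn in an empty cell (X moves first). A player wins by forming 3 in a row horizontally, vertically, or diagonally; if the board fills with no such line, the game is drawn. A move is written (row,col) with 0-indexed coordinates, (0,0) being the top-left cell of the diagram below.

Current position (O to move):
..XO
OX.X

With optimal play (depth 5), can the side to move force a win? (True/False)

ply 1, O at ..XO/OX.X | (0,0)=-1→O.XO/OX.X; (0,1)=-1→.OXO/OX.X; (1,2)=+0→..XO/OXOX*
ply 2, X at ..XO/OXOX | (0,0)=+0→X.XO/OXOX*; (0,1)=+0→.XXO/OXOX
ply 3, O at X.XO/OXOX | (0,1)=+0→XOXO/OXOX*
ply 4: XOXO/OXOX is terminal +0 (X); from ..XO/OX.X depth 5

O winning at [..XO/OX.X]: False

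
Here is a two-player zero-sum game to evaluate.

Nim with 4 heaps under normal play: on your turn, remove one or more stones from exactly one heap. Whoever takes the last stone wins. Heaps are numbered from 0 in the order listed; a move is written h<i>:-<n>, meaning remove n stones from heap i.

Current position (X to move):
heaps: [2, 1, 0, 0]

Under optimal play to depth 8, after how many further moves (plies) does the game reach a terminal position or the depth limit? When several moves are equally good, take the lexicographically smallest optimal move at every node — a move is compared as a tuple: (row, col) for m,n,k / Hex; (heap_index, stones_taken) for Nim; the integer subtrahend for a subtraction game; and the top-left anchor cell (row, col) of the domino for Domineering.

ply 1, X at (2,1,0,0) | h0:-1=+1→(1,1,0,0)*; h0:-2=-1→(0,1,0,0); h1:-1=-1→(2,0,0,0)
ply 2, O at (1,1,0,0) | h0:-1=-1→(0,1,0,0)*; h1:-1=-1→(1,0,0,0)
ply 3, X at (0,1,0,0) | h1:-1=+1→(0,0,0,0)*
ply 4: (0,0,0,0) is terminal -1 (O); from (2,1,0,0) depth 8

PV length from [(2,1,0,0)]: 3 plies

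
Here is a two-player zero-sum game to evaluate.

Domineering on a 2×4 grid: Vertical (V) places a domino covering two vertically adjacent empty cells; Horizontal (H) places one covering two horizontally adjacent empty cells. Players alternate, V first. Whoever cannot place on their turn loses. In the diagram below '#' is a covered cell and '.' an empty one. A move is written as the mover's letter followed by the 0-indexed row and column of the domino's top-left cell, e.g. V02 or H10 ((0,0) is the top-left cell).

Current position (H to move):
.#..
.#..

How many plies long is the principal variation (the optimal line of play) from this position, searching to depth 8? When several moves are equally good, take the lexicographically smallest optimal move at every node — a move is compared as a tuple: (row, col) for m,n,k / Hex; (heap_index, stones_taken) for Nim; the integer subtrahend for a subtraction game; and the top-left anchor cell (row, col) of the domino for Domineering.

ply 1, H at .#../.#.. | H02=+1→.###/.#..*; H12=+1→.#../.###
ply 2, V at .###/.#.. | V00=-1→####/##..*
ply 3, H at ####/##.. | H12=+1→####/####*
ply 4: ####/#### is terminal -1 (V); from .#../.#.. depth 8

PV length from [.#../.#..]: 3 plies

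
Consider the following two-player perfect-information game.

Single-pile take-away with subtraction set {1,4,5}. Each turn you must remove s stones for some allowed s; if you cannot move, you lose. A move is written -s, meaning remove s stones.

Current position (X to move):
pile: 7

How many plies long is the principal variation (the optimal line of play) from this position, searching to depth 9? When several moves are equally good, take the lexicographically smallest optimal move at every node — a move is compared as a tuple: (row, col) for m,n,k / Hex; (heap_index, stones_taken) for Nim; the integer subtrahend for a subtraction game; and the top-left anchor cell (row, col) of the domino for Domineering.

PV length from [7]: 3 plies

p1 X@[7]: -1[6]-1 -4[3]-1 -5[2]+1*
p2 O@[2]: -1[1]-1*
p3 X@[1]: -1[0]+1*
p4 O@[0] terminal -1; root [7] d9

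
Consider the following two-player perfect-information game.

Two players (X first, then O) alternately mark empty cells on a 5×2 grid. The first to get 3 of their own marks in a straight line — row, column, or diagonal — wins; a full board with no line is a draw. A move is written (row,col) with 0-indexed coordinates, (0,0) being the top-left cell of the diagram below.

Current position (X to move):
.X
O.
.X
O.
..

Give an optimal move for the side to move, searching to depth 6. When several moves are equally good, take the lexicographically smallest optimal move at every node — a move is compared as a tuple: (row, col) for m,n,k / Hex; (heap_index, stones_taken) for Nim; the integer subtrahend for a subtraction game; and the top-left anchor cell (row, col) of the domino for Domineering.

X's best at [.X/O./.X/O./..]: (1,1)

p1 X@[.X/O./.X/O./..]: (0,0)[XX/O./.X/O./..]-1 (1,1)[.X/OX/.X/O./..]+1* (2,0)[.X/O./XX/O./..]+0 (3,1)[.X/O./.X/OX/..]-1 (4,0)[.X/O./.X/O./X.]-1 (4,1)[.X/O./.X/O./.X]-1
p2 O@[.X/OX/.X/O./..] terminal -1; root [.X/O./.X/O./..] d6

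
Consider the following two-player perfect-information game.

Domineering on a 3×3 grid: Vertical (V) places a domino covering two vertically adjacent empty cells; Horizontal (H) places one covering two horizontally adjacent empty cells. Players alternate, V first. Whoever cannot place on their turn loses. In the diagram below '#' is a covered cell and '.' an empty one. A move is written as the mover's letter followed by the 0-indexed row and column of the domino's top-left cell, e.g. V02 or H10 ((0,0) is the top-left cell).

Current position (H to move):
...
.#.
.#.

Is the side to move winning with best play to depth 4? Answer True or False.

H winning at [.../.#./.#.]: False

[.../.#./.#.] H move#1: H00:-1/##./.#./.#.*, H01:-1/.##/.#./.#.
[##./.#./.#.] V move#2: V02:+1/###/.##/.#.*, V10:+1/##./##./##., V12:+1/##./.##/.##
[###/.##/.#.] end (terminal -1, H#3); searched .../.#./.#. to 4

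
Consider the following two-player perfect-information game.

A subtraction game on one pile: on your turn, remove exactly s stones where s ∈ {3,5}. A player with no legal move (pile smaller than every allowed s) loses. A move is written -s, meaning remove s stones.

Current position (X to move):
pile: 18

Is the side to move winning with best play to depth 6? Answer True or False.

X winning at [18]: False

p1 X@[18]: -3[15]-1* -5[13]-1
p2 O@[15]: -3[12]-1 -5[10]+1*
p3 X@[10]: -3[7]-1* -5[5]-1
p4 O@[7]: -3[4]-1 -5[2]+1*
p5 X@[2] terminal -1; root [18] d6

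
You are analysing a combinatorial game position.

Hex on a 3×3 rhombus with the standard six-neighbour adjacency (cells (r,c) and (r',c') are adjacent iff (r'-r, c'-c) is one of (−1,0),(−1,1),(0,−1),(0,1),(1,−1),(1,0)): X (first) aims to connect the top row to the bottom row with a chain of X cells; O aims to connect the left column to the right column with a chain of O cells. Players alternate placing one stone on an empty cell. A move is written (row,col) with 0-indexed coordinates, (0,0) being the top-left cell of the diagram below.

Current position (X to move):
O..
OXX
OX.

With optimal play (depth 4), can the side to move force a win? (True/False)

X winning at [O../OXX/OX.]: True

p1 X@[O../OXX/OX.]: (0,1)[OX./OXX/OX.]+1* (0,2)[O.X/OXX/OX.]+1 (2,2)[O../OXX/OXX]+1
p2 O@[OX./OXX/OX.] terminal -1; root [O../OXX/OX.] d4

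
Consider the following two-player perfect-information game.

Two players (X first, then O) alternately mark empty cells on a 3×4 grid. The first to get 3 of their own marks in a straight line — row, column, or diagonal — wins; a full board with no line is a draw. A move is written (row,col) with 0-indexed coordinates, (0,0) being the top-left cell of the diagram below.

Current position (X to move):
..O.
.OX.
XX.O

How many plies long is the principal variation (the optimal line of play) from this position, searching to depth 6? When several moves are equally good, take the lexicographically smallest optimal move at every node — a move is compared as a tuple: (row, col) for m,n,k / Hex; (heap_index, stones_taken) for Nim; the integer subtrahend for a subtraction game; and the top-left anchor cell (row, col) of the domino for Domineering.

ply 1, X at ..O./.OX./XX.O | (0,0)=+1→X.O./.OX./XX.O*; (0,1)=+1→.XO./.OX./XX.O; (0,3)=+1→..OX/.OX./XX.O; (1,0)=+1→..O./XOX./XX.O; (1,3)=+1→..O./.OXX/XX.O; (2,2)=+1→..O./.OX./XXXO
ply 2, O at X.O./.OX./XX.O | (0,1)=-1→XOO./.OX./XX.O*; (0,3)=-1→X.OO/.OX./XX.O; (1,0)=-1→X.O./OOX./XX.O; (1,3)=-1→X.O./.OXO/XX.O; (2,2)=-1→X.O./.OX./XXOO
ply 3, X at XOO./.OX./XX.O | (0,3)=+1→XOOX/.OX./XX.O*; (1,0)=+1→XOO./XOX./XX.O; (1,3)=-1→XOO./.OXX/XX.O; (2,2)=+1→XOO./.OX./XXXO
ply 4: XOOX/.OX./XX.O is terminal -1 (O); from ..O./.OX./XX.O depth 6

PV length from [..O./.OX./XX.O]: 3 plies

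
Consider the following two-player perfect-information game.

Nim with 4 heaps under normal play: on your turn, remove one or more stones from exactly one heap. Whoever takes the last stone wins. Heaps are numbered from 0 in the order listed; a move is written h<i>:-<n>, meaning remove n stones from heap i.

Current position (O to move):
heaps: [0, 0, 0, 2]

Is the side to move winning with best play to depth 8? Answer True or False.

O winning at [(0,0,0,2)]: True

[(0,0,0,2)] O move#1: h3:-1:-1/(0,0,0,1), h3:-2:+1/(0,0,0,0)*
[(0,0,0,0)] end (terminal -1, X#2); searched (0,0,0,2) to 8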